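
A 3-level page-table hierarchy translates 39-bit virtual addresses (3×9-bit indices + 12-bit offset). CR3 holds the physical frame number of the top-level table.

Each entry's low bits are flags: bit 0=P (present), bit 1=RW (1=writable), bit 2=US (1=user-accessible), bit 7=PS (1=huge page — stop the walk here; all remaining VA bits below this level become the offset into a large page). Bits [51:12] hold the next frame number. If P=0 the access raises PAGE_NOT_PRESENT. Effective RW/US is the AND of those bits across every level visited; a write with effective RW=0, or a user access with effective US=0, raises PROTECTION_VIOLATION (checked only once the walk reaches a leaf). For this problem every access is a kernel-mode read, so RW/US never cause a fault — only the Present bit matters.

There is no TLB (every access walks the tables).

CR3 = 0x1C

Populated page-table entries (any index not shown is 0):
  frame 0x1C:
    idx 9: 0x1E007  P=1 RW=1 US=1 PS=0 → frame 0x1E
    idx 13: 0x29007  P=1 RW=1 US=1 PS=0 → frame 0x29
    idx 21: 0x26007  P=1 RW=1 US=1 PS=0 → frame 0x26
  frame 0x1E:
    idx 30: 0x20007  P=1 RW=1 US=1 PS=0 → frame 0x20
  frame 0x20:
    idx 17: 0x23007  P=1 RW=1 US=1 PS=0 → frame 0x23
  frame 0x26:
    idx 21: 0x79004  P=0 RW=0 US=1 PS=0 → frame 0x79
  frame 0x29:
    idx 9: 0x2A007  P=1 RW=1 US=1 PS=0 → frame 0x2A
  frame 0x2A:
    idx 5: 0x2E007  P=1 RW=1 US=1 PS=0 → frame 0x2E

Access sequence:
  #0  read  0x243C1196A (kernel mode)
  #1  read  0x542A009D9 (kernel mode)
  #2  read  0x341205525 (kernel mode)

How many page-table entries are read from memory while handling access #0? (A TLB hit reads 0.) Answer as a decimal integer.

Trace:
#0 VA=0x243C1196A (r,kernel):
  [0] read 0x1C idx=9: raw=0x1E007 flags P=1 W=1 U=1 S=0
  [1] read 0x1E idx=30: raw=0x20007 flags P=1 W=1 U=1 S=0
  [2] read 0x20 idx=17: raw=0x23007 flags P=1 W=1 U=1 S=0
  → PA=0x2396A  (3 entries read)
#1 VA=0x542A009D9 (r,kernel):
  [0] read 0x1C idx=21: raw=0x26007 flags P=1 W=1 U=1 S=0
  [1] read 0x26 idx=21: raw=0x79004 flags P=0 W=0 U=1 S=0
  ✗ PAGE_NOT_PRESENT  [2 reads]
#2 VA=0x341205525 (r,kernel):
  [0] read 0x1C idx=13: raw=0x29007 flags P=1 W=1 U=1 S=0
  [1] read 0x29 idx=9: raw=0x2A007 flags P=1 W=1 U=1 S=0
  [2] read 0x2A idx=5: raw=0x2E007 flags P=1 W=1 U=1 S=0
  → PA=0x2E525  (3 entries read)

Entries read for #0: 3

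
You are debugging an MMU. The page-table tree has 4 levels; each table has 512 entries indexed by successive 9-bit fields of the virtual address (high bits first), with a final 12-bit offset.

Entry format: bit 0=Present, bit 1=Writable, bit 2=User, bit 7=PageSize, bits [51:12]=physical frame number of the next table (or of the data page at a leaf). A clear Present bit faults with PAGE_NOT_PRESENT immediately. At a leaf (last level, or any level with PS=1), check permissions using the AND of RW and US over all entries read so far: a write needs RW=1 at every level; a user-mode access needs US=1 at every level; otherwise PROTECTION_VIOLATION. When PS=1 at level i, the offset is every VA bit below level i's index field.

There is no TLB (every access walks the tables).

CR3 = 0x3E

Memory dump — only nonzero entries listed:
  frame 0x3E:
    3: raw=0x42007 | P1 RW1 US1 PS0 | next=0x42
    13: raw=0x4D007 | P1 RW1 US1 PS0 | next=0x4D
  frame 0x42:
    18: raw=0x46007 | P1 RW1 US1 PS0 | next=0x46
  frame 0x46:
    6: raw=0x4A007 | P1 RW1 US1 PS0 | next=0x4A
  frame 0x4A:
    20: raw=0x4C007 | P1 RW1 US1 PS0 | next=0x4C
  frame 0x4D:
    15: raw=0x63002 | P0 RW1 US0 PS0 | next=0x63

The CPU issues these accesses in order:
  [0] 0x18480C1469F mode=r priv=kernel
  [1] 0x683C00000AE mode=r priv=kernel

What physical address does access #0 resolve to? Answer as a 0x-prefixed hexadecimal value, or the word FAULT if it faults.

Per-access translation:
#0 VA=0x18480C1469F (r,kernel):
  L0 @0x3E[3] → 0x42007  P=1,RW=1,US=1,PS=0
  L1 @0x42[18] → 0x46007  P=1,RW=1,US=1,PS=0
  L2 @0x46[6] → 0x4A007  P=1,RW=1,US=1,PS=0
  L3 @0x4A[20] → 0x4C007  P=1,RW=1,US=1,PS=0
  ⇒ phys 0x4C69F  [4 reads]
#1 VA=0x683C00000AE (r,kernel):
  L0 @0x3E[13] → 0x4D007  P=1,RW=1,US=1,PS=0
  L1 @0x4D[15] → 0x63002  P=0,RW=1,US=0,PS=0
  ✗ PAGE_NOT_PRESENT  [2 reads]

Access #0 PA: 0x4C69F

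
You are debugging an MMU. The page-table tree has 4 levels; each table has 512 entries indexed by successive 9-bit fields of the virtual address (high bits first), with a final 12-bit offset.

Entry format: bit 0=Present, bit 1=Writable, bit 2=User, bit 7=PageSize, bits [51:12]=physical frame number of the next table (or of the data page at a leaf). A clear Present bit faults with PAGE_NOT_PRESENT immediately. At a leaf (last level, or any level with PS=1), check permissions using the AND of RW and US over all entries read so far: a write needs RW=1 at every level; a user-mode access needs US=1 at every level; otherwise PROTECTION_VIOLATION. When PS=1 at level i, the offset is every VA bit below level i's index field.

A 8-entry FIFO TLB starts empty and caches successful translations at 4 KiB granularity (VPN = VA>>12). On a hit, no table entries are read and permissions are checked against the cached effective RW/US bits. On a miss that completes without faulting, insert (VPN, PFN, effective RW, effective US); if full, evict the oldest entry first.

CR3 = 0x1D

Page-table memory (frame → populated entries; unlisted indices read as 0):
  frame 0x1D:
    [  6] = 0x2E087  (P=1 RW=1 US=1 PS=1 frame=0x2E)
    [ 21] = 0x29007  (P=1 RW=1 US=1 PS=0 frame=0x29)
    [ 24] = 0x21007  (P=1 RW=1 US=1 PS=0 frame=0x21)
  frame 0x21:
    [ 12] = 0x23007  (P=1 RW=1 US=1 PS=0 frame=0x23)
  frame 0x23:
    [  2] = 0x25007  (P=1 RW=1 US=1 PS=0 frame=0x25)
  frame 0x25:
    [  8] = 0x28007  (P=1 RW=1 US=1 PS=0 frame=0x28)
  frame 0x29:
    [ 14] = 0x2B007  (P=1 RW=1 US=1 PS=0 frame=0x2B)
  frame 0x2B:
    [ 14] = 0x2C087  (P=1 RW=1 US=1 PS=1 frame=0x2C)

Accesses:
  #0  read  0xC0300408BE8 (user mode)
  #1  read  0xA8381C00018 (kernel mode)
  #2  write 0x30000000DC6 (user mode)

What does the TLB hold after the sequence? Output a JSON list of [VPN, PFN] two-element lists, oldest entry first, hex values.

Trace:
#0 VA=0xC0300408BE8 (r,user):
  L0 @0x1D[24] → 0x21007  P=1,RW=1,US=1,PS=0
  L1 @0x21[12] → 0x23007  P=1,RW=1,US=1,PS=0
  L2 @0x23[2] → 0x25007  P=1,RW=1,US=1,PS=0
  L3 @0x25[8] → 0x28007  P=1,RW=1,US=1,PS=0
  → PA=0x28BE8  (4 entries read)
#1 VA=0xA8381C00018 (r,kernel):
  L0 @0x1D[21] → 0x29007  P=1,RW=1,US=1,PS=0
  L1 @0x29[14] → 0x2B007  P=1,RW=1,US=1,PS=0
  L2 @0x2B[14] → 0x2C087  P=1,RW=1,US=1,PS=1
  → PA=0x2C018 (huge @L2)  (3 entries read)
#2 VA=0x30000000DC6 (w,user):
  L0 @0x1D[6] → 0x2E087  P=1,RW=1,US=1,PS=1
  → PA=0x2EDC6 (huge @L0)  (1 entries read)

TLB: [["0xC0300408", "0x28"], ["0xA8381C00", "0x2C"], ["0x30000000", "0x2E"]]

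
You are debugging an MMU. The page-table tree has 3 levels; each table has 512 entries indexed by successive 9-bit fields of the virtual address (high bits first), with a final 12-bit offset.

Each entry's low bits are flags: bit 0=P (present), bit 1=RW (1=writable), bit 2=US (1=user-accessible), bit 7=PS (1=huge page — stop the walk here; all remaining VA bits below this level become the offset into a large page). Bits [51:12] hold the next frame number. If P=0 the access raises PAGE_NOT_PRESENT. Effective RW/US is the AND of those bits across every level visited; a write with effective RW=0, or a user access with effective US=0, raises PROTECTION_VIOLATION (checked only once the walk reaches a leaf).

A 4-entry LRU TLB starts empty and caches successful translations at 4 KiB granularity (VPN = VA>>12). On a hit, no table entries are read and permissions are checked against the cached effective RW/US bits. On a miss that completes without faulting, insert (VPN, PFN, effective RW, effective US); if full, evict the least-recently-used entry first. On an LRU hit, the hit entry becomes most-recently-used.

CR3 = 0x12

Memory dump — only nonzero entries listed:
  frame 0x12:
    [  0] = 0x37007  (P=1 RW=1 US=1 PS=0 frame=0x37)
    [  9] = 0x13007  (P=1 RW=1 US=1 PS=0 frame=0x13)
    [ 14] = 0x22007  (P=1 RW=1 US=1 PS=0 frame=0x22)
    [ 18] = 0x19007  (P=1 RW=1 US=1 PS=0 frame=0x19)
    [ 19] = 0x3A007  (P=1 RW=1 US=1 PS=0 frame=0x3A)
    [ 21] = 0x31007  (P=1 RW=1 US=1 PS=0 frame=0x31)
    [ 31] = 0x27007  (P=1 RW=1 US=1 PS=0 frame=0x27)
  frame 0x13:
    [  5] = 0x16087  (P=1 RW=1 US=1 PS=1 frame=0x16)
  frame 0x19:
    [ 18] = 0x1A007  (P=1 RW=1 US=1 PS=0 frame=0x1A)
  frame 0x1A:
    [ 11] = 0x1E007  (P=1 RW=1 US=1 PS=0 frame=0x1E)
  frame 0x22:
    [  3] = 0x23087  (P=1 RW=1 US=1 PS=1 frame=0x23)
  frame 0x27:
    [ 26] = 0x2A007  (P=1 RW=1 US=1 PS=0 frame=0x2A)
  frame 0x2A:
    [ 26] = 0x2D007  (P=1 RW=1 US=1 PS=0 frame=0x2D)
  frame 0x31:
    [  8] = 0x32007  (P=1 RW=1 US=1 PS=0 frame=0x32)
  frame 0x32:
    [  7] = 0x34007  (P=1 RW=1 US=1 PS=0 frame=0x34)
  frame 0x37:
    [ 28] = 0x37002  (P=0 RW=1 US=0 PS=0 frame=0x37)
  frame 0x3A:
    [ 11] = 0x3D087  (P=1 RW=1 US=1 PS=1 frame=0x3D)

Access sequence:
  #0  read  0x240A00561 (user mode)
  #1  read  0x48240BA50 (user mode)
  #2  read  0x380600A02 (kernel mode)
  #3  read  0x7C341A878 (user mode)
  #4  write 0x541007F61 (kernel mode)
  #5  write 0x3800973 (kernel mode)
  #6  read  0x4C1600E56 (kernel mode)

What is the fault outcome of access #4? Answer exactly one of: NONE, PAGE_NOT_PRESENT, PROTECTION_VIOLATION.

Walk each access:
#0 VA=0x240A00561 (r,user):
  [0] read 0x12 idx=9: raw=0x13007 flags P=1 W=1 U=1 S=0
  [1] read 0x13 idx=5: raw=0x16087 flags P=1 W=1 U=1 S=1
  → PA=0x16561 (huge @L1)  (2 entries read)
#1 VA=0x48240BA50 (r,user):
  [0] read 0x12 idx=18: raw=0x19007 flags P=1 W=1 U=1 S=0
  [1] read 0x19 idx=18: raw=0x1A007 flags P=1 W=1 U=1 S=0
  [2] read 0x1A idx=11: raw=0x1E007 flags P=1 W=1 U=1 S=0
  → PA=0x1EA50  (3 entries read)
#2 VA=0x380600A02 (r,kernel):
  [0] read 0x12 idx=14: raw=0x22007 flags P=1 W=1 U=1 S=0
  [1] read 0x22 idx=3: raw=0x23087 flags P=1 W=1 U=1 S=1
  → PA=0x23A02 (huge @L1)  (2 entries read)
#3 VA=0x7C341A878 (r,user):
  [0] read 0x12 idx=31: raw=0x27007 flags P=1 W=1 U=1 S=0
  [1] read 0x27 idx=26: raw=0x2A007 flags P=1 W=1 U=1 S=0
  [2] read 0x2A idx=26: raw=0x2D007 flags P=1 W=1 U=1 S=0
  → PA=0x2D878  (3 entries read)
#4 VA=0x541007F61 (w,kernel):
  [0] read 0x12 idx=21: raw=0x31007 flags P=1 W=1 U=1 S=0
  [1] read 0x31 idx=8: raw=0x32007 flags P=1 W=1 U=1 S=0
  [2] read 0x32 idx=7: raw=0x34007 flags P=1 W=1 U=1 S=0
  → PA=0x34F61  (3 entries read)
#5 VA=0x3800973 (w,kernel):
  [0] read 0x12 idx=0: raw=0x37007 flags P=1 W=1 U=1 S=0
  [1] read 0x37 idx=28: raw=0x37002 flags P=0 W=1 U=0 S=0
  ⇒ fault: PAGE_NOT_PRESENT  — 2 lookups
#6 VA=0x4C1600E56 (r,kernel):
  [0] read 0x12 idx=19: raw=0x3A007 flags P=1 W=1 U=1 S=0
  [1] read 0x3A idx=11: raw=0x3D087 flags P=1 W=1 U=1 S=1
  → PA=0x3DE56 (huge @L1)  (2 entries read)

Access #4 fault: NONE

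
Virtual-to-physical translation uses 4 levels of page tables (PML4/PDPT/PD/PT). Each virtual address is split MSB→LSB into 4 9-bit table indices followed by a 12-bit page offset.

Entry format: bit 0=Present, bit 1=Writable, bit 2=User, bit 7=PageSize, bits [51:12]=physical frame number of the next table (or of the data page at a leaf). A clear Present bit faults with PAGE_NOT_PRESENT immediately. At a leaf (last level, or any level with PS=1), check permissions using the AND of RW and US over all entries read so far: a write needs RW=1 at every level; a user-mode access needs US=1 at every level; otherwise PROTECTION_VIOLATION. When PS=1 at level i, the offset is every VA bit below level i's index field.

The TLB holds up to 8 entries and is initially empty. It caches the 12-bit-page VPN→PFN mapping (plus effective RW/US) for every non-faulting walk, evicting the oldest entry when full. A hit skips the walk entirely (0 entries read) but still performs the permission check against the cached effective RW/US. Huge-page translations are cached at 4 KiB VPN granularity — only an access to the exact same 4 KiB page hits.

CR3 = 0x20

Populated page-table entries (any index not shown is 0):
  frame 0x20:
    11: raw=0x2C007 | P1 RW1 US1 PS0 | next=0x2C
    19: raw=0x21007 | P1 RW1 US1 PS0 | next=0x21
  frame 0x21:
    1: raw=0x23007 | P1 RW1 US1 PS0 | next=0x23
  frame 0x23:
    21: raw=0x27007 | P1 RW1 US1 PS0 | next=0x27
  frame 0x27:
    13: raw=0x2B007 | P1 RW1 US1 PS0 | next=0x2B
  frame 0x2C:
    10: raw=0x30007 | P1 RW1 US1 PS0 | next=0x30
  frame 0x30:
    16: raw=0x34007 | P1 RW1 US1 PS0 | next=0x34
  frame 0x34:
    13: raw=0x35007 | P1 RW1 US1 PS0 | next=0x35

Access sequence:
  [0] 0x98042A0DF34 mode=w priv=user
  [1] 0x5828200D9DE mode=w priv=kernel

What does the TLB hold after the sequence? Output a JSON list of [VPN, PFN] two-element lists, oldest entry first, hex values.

Trace:
#0 VA=0x98042A0DF34 (w,user):
  [0] read 0x20 idx=19: raw=0x21007 flags P=1 W=1 U=1 S=0
  [1] read 0x21 idx=1: raw=0x23007 flags P=1 W=1 U=1 S=0
  [2] read 0x23 idx=21: raw=0x27007 flags P=1 W=1 U=1 S=0
  [3] read 0x27 idx=13: raw=0x2B007 flags P=1 W=1 U=1 S=0
  ⇒ phys 0x2BF34  [4 reads]
#1 VA=0x5828200D9DE (w,kernel):
  [0] read 0x20 idx=11: raw=0x2C007 flags P=1 W=1 U=1 S=0
  [1] read 0x2C idx=10: raw=0x30007 flags P=1 W=1 U=1 S=0
  [2] read 0x30 idx=16: raw=0x34007 flags P=1 W=1 U=1 S=0
  [3] read 0x34 idx=13: raw=0x35007 flags P=1 W=1 U=1 S=0
  ⇒ phys 0x359DE  [4 reads]

TLB: [["0x98042A0D", "0x2B"], ["0x5828200D", "0x35"]]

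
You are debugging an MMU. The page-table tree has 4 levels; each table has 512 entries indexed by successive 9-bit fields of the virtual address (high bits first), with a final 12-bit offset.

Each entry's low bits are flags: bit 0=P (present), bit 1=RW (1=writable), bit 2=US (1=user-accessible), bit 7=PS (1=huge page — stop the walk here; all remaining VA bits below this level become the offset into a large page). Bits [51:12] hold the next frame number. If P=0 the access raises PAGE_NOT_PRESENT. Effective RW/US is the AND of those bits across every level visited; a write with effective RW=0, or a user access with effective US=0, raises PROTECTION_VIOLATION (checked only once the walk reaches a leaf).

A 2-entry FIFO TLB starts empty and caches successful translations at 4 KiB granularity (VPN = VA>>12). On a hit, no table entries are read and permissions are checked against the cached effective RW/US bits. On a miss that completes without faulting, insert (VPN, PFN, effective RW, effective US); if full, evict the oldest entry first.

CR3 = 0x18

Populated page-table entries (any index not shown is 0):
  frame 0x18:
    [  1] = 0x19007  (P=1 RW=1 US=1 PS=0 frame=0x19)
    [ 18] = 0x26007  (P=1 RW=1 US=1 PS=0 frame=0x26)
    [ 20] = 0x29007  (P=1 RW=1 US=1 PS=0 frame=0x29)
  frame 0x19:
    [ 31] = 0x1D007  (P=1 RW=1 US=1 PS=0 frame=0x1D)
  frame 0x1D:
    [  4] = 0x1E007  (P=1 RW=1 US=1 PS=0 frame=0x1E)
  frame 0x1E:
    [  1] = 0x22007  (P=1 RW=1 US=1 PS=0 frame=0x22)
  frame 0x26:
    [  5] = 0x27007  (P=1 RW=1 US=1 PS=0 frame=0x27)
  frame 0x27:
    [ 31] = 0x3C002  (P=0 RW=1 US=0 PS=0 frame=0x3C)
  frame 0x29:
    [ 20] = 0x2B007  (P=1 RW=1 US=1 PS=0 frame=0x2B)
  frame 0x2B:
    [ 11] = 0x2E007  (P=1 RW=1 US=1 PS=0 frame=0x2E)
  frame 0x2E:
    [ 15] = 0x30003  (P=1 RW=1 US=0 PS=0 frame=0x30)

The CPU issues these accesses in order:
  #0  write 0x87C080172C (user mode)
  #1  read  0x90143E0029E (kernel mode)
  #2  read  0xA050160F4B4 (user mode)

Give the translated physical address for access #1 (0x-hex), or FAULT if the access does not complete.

Trace:
#0 VA=0x87C080172C (w,user):
  [0] read 0x18 idx=1: raw=0x19007 flags P=1 W=1 U=1 S=0
  [1] read 0x19 idx=31: raw=0x1D007 flags P=1 W=1 U=1 S=0
  [2] read 0x1D idx=4: raw=0x1E007 flags P=1 W=1 U=1 S=0
  [3] read 0x1E idx=1: raw=0x22007 flags P=1 W=1 U=1 S=0
  → PA=0x2272C  (4 entries read)
#1 VA=0x90143E0029E (r,kernel):
  [0] read 0x18 idx=18: raw=0x26007 flags P=1 W=1 U=1 S=0
  [1] read 0x26 idx=5: raw=0x27007 flags P=1 W=1 U=1 S=0
  [2] read 0x27 idx=31: raw=0x3C002 flags P=0 W=1 U=0 S=0
  → PAGE_NOT_PRESENT  (3 entries read)
#2 VA=0xA050160F4B4 (r,user):
  [0] read 0x18 idx=20: raw=0x29007 flags P=1 W=1 U=1 S=0
  [1] read 0x29 idx=20: raw=0x2B007 flags P=1 W=1 U=1 S=0
  [2] read 0x2B idx=11: raw=0x2E007 flags P=1 W=1 U=1 S=0
  [3] read 0x2E idx=15: raw=0x30003 flags P=1 W=1 U=0 S=0
  → PROTECTION_VIOLATION  (4 entries read)

Access #1 PA: FAULT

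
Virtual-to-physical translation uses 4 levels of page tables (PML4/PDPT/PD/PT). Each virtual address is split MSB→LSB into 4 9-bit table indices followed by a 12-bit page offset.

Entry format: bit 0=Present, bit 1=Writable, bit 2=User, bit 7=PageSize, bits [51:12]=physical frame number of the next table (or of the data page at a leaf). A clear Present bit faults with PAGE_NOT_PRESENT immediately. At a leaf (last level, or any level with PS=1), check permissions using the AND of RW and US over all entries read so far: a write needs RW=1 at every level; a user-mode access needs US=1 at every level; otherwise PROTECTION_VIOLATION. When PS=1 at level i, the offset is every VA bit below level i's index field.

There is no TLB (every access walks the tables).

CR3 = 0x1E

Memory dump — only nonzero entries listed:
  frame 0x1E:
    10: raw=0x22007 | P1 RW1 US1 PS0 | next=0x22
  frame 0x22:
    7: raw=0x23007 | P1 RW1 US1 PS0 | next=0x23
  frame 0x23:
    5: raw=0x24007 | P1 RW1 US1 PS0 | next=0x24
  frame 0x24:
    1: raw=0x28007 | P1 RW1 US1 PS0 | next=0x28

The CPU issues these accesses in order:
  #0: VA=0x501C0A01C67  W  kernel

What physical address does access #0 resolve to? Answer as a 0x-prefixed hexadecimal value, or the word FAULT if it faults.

Trace:
#0 VA=0x501C0A01C67 (w,kernel):
  L0: frame=0x1E idx=10 entry=0x22007 [P=1 RW=1 US=1 PS=0]
  L1: frame=0x22 idx=7 entry=0x23007 [P=1 RW=1 US=1 PS=0]
  L2: frame=0x23 idx=5 entry=0x24007 [P=1 RW=1 US=1 PS=0]
  L3: frame=0x24 idx=1 entry=0x28007 [P=1 RW=1 US=1 PS=0]
  → PA=0x28C67  (4 entries read)

Access #0 PA: 0x28C67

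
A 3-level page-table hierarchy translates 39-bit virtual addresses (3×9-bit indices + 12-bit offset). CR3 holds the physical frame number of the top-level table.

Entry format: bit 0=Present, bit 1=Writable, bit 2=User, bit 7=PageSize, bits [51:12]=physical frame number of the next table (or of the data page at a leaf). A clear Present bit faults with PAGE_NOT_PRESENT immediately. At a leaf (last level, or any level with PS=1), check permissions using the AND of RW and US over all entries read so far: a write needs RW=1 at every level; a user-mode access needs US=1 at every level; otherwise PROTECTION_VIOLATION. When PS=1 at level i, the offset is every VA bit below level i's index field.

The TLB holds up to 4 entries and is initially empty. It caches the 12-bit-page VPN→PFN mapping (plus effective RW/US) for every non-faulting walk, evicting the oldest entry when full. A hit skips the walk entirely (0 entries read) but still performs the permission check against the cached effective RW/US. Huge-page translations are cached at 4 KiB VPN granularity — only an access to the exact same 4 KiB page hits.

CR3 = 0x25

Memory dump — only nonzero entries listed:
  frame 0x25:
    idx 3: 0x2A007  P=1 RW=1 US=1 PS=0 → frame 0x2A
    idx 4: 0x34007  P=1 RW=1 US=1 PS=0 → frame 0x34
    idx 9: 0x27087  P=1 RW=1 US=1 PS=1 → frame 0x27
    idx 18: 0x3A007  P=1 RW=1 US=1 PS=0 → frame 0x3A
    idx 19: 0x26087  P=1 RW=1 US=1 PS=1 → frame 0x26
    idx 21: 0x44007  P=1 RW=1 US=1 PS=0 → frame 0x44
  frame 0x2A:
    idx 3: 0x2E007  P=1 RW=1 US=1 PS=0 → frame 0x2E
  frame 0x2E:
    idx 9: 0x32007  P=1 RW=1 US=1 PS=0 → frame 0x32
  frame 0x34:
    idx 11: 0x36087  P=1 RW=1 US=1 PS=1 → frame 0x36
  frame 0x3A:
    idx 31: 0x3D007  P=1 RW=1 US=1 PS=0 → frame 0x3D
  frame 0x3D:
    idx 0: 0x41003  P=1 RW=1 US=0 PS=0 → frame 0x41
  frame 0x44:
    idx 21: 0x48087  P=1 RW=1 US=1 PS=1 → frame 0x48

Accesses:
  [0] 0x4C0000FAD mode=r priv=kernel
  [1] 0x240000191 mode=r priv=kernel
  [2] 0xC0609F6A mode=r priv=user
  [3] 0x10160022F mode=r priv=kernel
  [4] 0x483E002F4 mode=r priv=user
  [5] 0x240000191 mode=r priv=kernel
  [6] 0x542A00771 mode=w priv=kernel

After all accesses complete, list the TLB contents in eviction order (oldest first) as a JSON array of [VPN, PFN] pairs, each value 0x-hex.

Per-access translation:
#0 VA=0x4C0000FAD (r,kernel):
  L0: frame=0x25 idx=19 entry=0x26087 [P=1 RW=1 US=1 PS=1]
  → PA=0x26FAD (huge @L0)  (1 entries read)
#1 VA=0x240000191 (r,kernel):
  L0: frame=0x25 idx=9 entry=0x27087 [P=1 RW=1 US=1 PS=1]
  → PA=0x27191 (huge @L0)  (1 entries read)
#2 VA=0xC0609F6A (r,user):
  L0: frame=0x25 idx=3 entry=0x2A007 [P=1 RW=1 US=1 PS=0]
  L1: frame=0x2A idx=3 entry=0x2E007 [P=1 RW=1 US=1 PS=0]
  L2: frame=0x2E idx=9 entry=0x32007 [P=1 RW=1 US=1 PS=0]
  → PA=0x32F6A  (3 entries read)
#3 VA=0x10160022F (r,kernel):
  L0: frame=0x25 idx=4 entry=0x34007 [P=1 RW=1 US=1 PS=0]
  L1: frame=0x34 idx=11 entry=0x36087 [P=1 RW=1 US=1 PS=1]
  → PA=0x3622F (huge @L1)  (2 entries read)
#4 VA=0x483E002F4 (r,user):
  L0: frame=0x25 idx=18 entry=0x3A007 [P=1 RW=1 US=1 PS=0]
  L1: frame=0x3A idx=31 entry=0x3D007 [P=1 RW=1 US=1 PS=0]
  L2: frame=0x3D idx=0 entry=0x41003 [P=1 RW=1 US=0 PS=0]
  → PROTECTION_VIOLATION  (3 entries read)
#5 VA=0x240000191 (r,kernel):
  TLB hit vpn=0x240000 → PA=0x27191
#6 VA=0x542A00771 (w,kernel):
  L0: frame=0x25 idx=21 entry=0x44007 [P=1 RW=1 US=1 PS=0]
  L1: frame=0x44 idx=21 entry=0x48087 [P=1 RW=1 US=1 PS=1]
  → PA=0x48771 (huge @L1)  (2 entries read)

TLB: [["0x240000", "0x27"], ["0xC0609", "0x32"], ["0x101600", "0x36"], ["0x542A00", "0x48"]]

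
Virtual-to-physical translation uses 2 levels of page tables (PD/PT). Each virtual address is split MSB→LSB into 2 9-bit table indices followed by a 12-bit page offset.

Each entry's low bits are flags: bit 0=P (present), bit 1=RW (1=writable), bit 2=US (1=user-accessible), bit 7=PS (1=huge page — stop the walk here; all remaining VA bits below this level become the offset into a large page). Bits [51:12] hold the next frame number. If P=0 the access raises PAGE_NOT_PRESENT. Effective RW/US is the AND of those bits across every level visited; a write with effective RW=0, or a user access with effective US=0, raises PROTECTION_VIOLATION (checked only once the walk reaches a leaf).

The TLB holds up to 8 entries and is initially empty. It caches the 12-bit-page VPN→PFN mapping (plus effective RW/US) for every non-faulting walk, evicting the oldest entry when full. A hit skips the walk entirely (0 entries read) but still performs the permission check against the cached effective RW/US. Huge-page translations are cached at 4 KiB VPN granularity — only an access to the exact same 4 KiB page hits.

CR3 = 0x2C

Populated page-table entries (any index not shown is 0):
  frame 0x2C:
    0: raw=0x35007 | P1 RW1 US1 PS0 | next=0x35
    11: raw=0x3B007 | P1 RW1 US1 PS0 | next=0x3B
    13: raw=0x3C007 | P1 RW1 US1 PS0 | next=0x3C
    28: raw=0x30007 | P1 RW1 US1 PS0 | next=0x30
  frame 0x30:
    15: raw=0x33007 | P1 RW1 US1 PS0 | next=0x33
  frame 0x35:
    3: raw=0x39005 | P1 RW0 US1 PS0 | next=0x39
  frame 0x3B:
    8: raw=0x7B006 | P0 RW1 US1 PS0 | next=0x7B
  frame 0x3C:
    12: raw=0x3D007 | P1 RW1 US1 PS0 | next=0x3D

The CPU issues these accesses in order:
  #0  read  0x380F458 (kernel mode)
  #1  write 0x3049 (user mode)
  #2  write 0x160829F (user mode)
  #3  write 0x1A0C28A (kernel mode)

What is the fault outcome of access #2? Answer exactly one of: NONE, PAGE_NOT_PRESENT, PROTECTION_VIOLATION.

Per-access translation:
#0 VA=0x380F458 (r,kernel):
  L0 @0x2C[28] → 0x30007  P=1,RW=1,US=1,PS=0
  L1 @0x30[15] → 0x33007  P=1,RW=1,US=1,PS=0
  → PA=0x33458  (2 entries read)
#1 VA=0x3049 (w,user):
  L0 @0x2C[0] → 0x35007  P=1,RW=1,US=1,PS=0
  L1 @0x35[3] → 0x39005  P=1,RW=0,US=1,PS=0
  ⇒ fault: PROTECTION_VIOLATION  — 2 lookups
#2 VA=0x160829F (w,user):
  L0 @0x2C[11] → 0x3B007  P=1,RW=1,US=1,PS=0
  L1 @0x3B[8] → 0x7B006  P=0,RW=1,US=1,PS=0
  ⇒ fault: PAGE_NOT_PRESENT  — 2 lookups
#3 VA=0x1A0C28A (w,kernel):
  L0 @0x2C[13] → 0x3C007  P=1,RW=1,US=1,PS=0
  L1 @0x3C[12] → 0x3D007  P=1,RW=1,US=1,PS=0
  → PA=0x3D28A  (2 entries read)

Access #2 fault: PAGE_NOT_PRESENT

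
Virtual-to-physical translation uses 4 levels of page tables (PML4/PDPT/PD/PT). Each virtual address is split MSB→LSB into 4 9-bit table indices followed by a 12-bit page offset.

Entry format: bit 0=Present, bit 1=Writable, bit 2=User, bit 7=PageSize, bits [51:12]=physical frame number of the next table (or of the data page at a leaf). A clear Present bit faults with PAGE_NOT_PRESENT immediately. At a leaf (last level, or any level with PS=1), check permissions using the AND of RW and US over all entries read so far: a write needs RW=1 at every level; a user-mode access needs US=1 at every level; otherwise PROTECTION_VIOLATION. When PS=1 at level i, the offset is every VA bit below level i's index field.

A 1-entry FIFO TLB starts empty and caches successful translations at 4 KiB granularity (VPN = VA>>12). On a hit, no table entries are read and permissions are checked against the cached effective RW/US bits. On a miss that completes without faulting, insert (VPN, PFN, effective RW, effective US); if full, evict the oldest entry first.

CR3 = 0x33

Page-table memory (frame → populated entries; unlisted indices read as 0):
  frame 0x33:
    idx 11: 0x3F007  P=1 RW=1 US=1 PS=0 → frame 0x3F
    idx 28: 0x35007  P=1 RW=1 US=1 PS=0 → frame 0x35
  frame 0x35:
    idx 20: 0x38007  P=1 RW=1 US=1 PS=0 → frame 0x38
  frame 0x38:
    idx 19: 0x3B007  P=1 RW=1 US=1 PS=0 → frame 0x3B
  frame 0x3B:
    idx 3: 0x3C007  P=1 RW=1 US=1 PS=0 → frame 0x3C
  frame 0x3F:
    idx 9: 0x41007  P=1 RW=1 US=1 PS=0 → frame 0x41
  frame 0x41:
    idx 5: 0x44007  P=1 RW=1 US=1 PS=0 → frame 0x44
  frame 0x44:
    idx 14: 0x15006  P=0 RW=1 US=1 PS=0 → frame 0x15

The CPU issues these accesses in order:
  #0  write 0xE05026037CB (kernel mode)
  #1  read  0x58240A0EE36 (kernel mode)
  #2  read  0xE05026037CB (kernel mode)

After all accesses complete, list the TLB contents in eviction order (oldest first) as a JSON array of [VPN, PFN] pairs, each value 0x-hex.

Walk each access:
#0 VA=0xE05026037CB (w,kernel):
  lvl0: tbl 0x33, slot 28 ⇒ 0x35007 (P1/RW1/US1/PS0)
  lvl1: tbl 0x35, slot 20 ⇒ 0x38007 (P1/RW1/US1/PS0)
  lvl2: tbl 0x38, slot 19 ⇒ 0x3B007 (P1/RW1/US1/PS0)
  lvl3: tbl 0x3B, slot 3 ⇒ 0x3C007 (P1/RW1/US1/PS0)
  ⇒ phys 0x3C7CB  [4 reads]
#1 VA=0x58240A0EE36 (r,kernel):
  lvl0: tbl 0x33, slot 11 ⇒ 0x3F007 (P1/RW1/US1/PS0)
  lvl1: tbl 0x3F, slot 9 ⇒ 0x41007 (P1/RW1/US1/PS0)
  lvl2: tbl 0x41, slot 5 ⇒ 0x44007 (P1/RW1/US1/PS0)
  lvl3: tbl 0x44, slot 14 ⇒ 0x15006 (P0/RW1/US1/PS0)
  ⇒ fault: PAGE_NOT_PRESENT  — 4 lookups
#2 VA=0xE05026037CB (r,kernel):
  TLB hit vpn=0xE0502603 → PA=0x3C7CB

TLB: [["0xE0502603", "0x3C"]]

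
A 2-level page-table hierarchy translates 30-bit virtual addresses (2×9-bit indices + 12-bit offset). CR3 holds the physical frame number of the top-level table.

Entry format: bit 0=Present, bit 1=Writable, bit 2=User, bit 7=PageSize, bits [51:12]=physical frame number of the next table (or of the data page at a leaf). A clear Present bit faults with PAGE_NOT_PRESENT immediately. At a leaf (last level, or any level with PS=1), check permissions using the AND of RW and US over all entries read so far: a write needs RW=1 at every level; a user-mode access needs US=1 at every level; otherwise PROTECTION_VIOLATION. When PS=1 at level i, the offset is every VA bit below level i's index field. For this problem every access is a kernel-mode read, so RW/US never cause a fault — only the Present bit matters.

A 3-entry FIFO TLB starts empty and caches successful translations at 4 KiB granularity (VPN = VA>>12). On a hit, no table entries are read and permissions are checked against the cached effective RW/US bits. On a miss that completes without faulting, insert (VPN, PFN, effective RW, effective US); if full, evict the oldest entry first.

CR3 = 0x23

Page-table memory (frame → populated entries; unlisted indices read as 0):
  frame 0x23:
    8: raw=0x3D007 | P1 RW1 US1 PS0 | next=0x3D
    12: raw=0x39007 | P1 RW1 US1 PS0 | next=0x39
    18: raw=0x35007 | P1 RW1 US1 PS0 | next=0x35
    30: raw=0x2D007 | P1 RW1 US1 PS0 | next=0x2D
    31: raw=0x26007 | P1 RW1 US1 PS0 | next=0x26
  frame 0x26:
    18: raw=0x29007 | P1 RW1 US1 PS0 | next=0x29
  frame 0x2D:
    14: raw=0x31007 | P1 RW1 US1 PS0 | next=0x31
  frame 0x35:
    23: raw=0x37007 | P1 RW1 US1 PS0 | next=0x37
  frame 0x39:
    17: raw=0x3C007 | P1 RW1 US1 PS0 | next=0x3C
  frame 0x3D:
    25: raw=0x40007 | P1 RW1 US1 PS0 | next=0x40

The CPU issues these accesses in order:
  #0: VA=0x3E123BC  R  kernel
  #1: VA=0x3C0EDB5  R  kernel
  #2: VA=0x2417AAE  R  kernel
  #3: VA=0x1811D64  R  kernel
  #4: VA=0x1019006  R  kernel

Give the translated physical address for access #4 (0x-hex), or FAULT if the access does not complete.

Trace:
#0 VA=0x3E123BC (r,kernel):
  L0: frame=0x23 idx=31 entry=0x26007 [P=1 RW=1 US=1 PS=0]
  L1: frame=0x26 idx=18 entry=0x29007 [P=1 RW=1 US=1 PS=0]
  ⇒ phys 0x293BC  [2 reads]
#1 VA=0x3C0EDB5 (r,kernel):
  L0: frame=0x23 idx=30 entry=0x2D007 [P=1 RW=1 US=1 PS=0]
  L1: frame=0x2D idx=14 entry=0x31007 [P=1 RW=1 US=1 PS=0]
  ⇒ phys 0x31DB5  [2 reads]
#2 VA=0x2417AAE (r,kernel):
  L0: frame=0x23 idx=18 entry=0x35007 [P=1 RW=1 US=1 PS=0]
  L1: frame=0x35 idx=23 entry=0x37007 [P=1 RW=1 US=1 PS=0]
  ⇒ phys 0x37AAE  [2 reads]
#3 VA=0x1811D64 (r,kernel):
  L0: frame=0x23 idx=12 entry=0x39007 [P=1 RW=1 US=1 PS=0]
  L1: frame=0x39 idx=17 entry=0x3C007 [P=1 RW=1 US=1 PS=0]
  ⇒ phys 0x3CD64  [2 reads]
#4 VA=0x1019006 (r,kernel):
  L0: frame=0x23 idx=8 entry=0x3D007 [P=1 RW=1 US=1 PS=0]
  L1: frame=0x3D idx=25 entry=0x40007 [P=1 RW=1 US=1 PS=0]
  ⇒ phys 0x40006  [2 reads]

Access #4 PA: 0x40006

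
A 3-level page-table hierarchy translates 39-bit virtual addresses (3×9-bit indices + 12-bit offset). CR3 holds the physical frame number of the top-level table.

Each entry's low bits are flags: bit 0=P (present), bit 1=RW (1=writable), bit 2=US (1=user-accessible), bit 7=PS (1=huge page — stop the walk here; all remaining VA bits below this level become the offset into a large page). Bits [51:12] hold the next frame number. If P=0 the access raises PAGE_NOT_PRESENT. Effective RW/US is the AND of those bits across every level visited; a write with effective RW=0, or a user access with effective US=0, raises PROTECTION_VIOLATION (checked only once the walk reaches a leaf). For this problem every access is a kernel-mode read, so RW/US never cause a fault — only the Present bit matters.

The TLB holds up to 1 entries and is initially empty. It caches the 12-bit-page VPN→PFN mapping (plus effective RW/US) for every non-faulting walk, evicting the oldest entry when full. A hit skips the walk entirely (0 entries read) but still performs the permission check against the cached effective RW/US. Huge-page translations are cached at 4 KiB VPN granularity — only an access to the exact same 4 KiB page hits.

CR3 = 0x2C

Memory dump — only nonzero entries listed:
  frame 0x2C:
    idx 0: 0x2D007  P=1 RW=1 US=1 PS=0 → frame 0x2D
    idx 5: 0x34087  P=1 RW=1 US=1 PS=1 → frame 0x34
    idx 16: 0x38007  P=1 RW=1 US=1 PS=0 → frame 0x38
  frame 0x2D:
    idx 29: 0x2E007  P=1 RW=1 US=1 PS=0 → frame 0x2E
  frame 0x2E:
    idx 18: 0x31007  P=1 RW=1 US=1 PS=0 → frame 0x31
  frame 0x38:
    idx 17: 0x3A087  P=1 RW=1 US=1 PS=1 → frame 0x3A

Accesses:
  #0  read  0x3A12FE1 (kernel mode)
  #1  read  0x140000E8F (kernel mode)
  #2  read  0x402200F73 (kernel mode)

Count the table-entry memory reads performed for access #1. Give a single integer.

Trace:
#0 VA=0x3A12FE1 (r,kernel):
  lvl0: tbl 0x2C, slot 0 ⇒ 0x2D007 (P1/RW1/US1/PS0)
  lvl1: tbl 0x2D, slot 29 ⇒ 0x2E007 (P1/RW1/US1/PS0)
  lvl2: tbl 0x2E, slot 18 ⇒ 0x31007 (P1/RW1/US1/PS0)
  ✓ 0x31FE1  — 3 lookups
#1 VA=0x140000E8F (r,kernel):
  lvl0: tbl 0x2C, slot 5 ⇒ 0x34087 (P1/RW1/US1/PS1)
  ✓ 0x34E8F (huge @L0)  — 1 lookups
#2 VA=0x402200F73 (r,kernel):
  lvl0: tbl 0x2C, slot 16 ⇒ 0x38007 (P1/RW1/US1/PS0)
  lvl1: tbl 0x38, slot 17 ⇒ 0x3A087 (P1/RW1/US1/PS1)
  ✓ 0x3AF73 (huge @L1)  — 2 lookups

Entries read for #1: 1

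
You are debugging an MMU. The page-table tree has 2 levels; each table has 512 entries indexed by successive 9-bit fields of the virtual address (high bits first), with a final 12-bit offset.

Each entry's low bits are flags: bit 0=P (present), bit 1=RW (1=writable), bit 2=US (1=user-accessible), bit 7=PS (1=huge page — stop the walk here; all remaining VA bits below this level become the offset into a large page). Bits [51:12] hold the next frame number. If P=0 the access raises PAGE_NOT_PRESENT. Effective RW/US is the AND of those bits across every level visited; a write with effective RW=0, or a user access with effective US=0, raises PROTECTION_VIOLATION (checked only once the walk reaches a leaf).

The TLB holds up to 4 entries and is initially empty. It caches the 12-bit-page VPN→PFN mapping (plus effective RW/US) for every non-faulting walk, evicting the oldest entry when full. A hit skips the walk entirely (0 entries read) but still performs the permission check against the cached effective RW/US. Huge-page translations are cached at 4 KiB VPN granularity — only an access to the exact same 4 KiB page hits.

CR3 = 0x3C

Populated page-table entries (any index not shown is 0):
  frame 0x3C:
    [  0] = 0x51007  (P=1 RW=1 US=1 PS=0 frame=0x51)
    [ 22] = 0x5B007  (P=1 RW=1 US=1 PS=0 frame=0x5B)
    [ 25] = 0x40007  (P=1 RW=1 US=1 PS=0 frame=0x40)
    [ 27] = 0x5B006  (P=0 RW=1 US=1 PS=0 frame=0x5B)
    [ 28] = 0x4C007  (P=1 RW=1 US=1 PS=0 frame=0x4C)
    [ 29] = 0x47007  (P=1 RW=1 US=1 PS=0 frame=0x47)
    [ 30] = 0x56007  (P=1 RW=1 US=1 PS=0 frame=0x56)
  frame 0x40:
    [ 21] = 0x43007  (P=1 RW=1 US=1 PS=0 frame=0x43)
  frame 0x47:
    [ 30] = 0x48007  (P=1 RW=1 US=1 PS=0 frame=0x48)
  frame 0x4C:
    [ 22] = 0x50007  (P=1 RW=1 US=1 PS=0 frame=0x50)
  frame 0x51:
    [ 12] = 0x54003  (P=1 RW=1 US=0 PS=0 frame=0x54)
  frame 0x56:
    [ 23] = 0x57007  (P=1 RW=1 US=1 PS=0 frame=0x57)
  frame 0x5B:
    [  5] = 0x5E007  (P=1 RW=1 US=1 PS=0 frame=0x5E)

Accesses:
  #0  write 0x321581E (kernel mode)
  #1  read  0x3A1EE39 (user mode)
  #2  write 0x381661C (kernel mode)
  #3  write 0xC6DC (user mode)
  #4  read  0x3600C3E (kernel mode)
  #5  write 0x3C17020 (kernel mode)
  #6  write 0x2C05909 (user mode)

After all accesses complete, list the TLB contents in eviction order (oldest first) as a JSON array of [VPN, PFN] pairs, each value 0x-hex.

Per-access translation:
#0 VA=0x321581E (w,kernel):
  [0] read 0x3C idx=25: raw=0x40007 flags P=1 W=1 U=1 S=0
  [1] read 0x40 idx=21: raw=0x43007 flags P=1 W=1 U=1 S=0
  ⇒ phys 0x4381E  [2 reads]
#1 VA=0x3A1EE39 (r,user):
  [0] read 0x3C idx=29: raw=0x47007 flags P=1 W=1 U=1 S=0
  [1] read 0x47 idx=30: raw=0x48007 flags P=1 W=1 U=1 S=0
  ⇒ phys 0x48E39  [2 reads]
#2 VA=0x381661C (w,kernel):
  [0] read 0x3C idx=28: raw=0x4C007 flags P=1 W=1 U=1 S=0
  [1] read 0x4C idx=22: raw=0x50007 flags P=1 W=1 U=1 S=0
  ⇒ phys 0x5061C  [2 reads]
#3 VA=0xC6DC (w,user):
  [0] read 0x3C idx=0: raw=0x51007 flags P=1 W=1 U=1 S=0
  [1] read 0x51 idx=12: raw=0x54003 flags P=1 W=1 U=0 S=0
  ⇒ fault: PROTECTION_VIOLATION  — 2 lookups
#4 VA=0x3600C3E (r,kernel):
  [0] read 0x3C idx=27: raw=0x5B006 flags P=0 W=1 U=1 S=0
  ⇒ fault: PAGE_NOT_PRESENT  — 1 lookups
#5 VA=0x3C17020 (w,kernel):
  [0] read 0x3C idx=30: raw=0x56007 flags P=1 W=1 U=1 S=0
  [1] read 0x56 idx=23: raw=0x57007 flags P=1 W=1 U=1 S=0
  ⇒ phys 0x57020  [2 reads]
#6 VA=0x2C05909 (w,user):
  [0] read 0x3C idx=22: raw=0x5B007 flags P=1 W=1 U=1 S=0
  [1] read 0x5B idx=5: raw=0x5E007 flags P=1 W=1 U=1 S=0
  ⇒ phys 0x5E909  [2 reads]

TLB: [["0x3A1E", "0x48"], ["0x3816", "0x50"], ["0x3C17", "0x57"], ["0x2C05", "0x5E"]]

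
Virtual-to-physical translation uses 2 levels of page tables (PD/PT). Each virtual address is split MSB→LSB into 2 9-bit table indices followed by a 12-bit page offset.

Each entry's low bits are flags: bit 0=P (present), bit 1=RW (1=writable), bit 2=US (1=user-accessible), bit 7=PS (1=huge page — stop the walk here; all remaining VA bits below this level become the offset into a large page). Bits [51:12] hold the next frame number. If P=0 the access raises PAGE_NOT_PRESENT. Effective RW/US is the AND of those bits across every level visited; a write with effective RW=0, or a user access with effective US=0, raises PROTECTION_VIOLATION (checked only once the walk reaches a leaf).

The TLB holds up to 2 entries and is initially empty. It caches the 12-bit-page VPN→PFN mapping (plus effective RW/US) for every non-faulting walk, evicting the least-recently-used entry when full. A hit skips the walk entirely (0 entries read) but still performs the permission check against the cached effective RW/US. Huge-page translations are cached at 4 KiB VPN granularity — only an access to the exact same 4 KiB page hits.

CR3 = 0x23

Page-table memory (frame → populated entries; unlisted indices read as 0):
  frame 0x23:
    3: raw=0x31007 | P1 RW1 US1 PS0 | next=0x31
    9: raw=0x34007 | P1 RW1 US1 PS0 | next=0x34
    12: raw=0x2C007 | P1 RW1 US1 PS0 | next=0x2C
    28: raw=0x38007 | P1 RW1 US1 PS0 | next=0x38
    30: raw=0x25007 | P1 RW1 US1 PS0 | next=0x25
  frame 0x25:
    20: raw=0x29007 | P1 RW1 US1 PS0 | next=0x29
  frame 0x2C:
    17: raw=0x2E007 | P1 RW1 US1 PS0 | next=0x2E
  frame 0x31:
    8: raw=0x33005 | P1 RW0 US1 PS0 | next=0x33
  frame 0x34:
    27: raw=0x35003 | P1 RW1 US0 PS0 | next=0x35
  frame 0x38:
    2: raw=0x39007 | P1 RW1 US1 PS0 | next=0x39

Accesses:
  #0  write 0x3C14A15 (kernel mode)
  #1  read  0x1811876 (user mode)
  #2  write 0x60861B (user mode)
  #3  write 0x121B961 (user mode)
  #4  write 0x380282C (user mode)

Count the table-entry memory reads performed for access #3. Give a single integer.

Trace:
#0 VA=0x3C14A15 (w,kernel):
  [0] read 0x23 idx=30: raw=0x25007 flags P=1 W=1 U=1 S=0
  [1] read 0x25 idx=20: raw=0x29007 flags P=1 W=1 U=1 S=0
  ✓ 0x29A15  — 2 lookups
#1 VA=0x1811876 (r,user):
  [0] read 0x23 idx=12: raw=0x2C007 flags P=1 W=1 U=1 S=0
  [1] read 0x2C idx=17: raw=0x2E007 flags P=1 W=1 U=1 S=0
  ✓ 0x2E876  — 2 lookups
#2 VA=0x60861B (w,user):
  [0] read 0x23 idx=3: raw=0x31007 flags P=1 W=1 U=1 S=0
  [1] read 0x31 idx=8: raw=0x33005 flags P=1 W=0 U=1 S=0
  ⇒ fault: PROTECTION_VIOLATION  — 2 lookups
#3 VA=0x121B961 (w,user):
  [0] read 0x23 idx=9: raw=0x34007 flags P=1 W=1 U=1 S=0
  [1] read 0x34 idx=27: raw=0x35003 flags P=1 W=1 U=0 S=0
  ⇒ fault: PROTECTION_VIOLATION  — 2 lookups
#4 VA=0x380282C (w,user):
  [0] read 0x23 idx=28: raw=0x38007 flags P=1 W=1 U=1 S=0
  [1] read 0x38 idx=2: raw=0x39007 flags P=1 W=1 U=1 S=0
  ✓ 0x3982C  — 2 lookups

Entries read for #3: 2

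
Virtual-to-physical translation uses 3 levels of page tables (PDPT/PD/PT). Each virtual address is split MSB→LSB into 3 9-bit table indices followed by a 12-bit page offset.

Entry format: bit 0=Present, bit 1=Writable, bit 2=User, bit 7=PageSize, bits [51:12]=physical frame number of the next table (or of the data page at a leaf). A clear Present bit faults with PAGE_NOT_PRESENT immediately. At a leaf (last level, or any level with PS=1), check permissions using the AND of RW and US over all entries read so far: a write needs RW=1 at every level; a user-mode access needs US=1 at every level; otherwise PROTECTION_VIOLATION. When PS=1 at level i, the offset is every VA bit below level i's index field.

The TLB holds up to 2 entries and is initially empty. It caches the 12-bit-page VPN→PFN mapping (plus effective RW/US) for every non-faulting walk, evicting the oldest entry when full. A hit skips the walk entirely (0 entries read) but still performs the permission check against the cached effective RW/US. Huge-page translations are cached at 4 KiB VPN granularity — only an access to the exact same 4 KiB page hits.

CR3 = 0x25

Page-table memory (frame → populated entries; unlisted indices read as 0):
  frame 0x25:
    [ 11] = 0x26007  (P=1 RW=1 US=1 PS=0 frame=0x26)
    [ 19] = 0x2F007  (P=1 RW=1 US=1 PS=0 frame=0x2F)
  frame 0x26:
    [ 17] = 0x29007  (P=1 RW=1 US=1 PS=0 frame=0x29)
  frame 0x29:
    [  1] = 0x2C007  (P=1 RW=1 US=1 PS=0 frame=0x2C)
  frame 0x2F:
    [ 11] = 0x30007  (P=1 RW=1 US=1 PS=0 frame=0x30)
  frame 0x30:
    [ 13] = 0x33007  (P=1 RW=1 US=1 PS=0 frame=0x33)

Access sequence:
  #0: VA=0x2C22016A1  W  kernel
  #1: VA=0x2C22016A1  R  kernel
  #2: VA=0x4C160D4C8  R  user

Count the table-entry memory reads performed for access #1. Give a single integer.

Walk each access:
#0 VA=0x2C22016A1 (w,kernel):
  [0] read 0x25 idx=11: raw=0x26007 flags P=1 W=1 U=1 S=0
  [1] read 0x26 idx=17: raw=0x29007 flags P=1 W=1 U=1 S=0
  [2] read 0x29 idx=1: raw=0x2C007 flags P=1 W=1 U=1 S=0
  → PA=0x2C6A1  (3 entries read)
#1 VA=0x2C22016A1 (r,kernel):
  TLB hit vpn=0x2C2201 → PA=0x2C6A1
#2 VA=0x4C160D4C8 (r,user):
  [0] read 0x25 idx=19: raw=0x2F007 flags P=1 W=1 U=1 S=0
  [1] read 0x2F idx=11: raw=0x30007 flags P=1 W=1 U=1 S=0
  [2] read 0x30 idx=13: raw=0x33007 flags P=1 W=1 U=1 S=0
  → PA=0x334C8  (3 entries read)

Entries read for #1: 0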